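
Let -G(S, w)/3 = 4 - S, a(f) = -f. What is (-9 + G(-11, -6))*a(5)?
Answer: 270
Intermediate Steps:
G(S, w) = -12 + 3*S (G(S, w) = -3*(4 - S) = -12 + 3*S)
(-9 + G(-11, -6))*a(5) = (-9 + (-12 + 3*(-11)))*(-1*5) = (-9 + (-12 - 33))*(-5) = (-9 - 45)*(-5) = -54*(-5) = 270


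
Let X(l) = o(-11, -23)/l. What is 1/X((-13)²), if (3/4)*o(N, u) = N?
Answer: -507/44 ≈ -11.523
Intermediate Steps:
o(N, u) = 4*N/3
X(l) = -44/(3*l) (X(l) = ((4/3)*(-11))/l = -44/(3*l))
1/X((-13)²) = 1/(-44/(3*((-13)²))) = 1/(-44/3/169) = 1/(-44/3*1/169) = 1/(-44/507) = -507/44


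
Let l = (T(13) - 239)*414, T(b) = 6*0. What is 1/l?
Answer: -1/98946 ≈ -1.0107e-5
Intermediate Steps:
T(b) = 0
l = -98946 (l = (0 - 239)*414 = -239*414 = -98946)
1/l = 1/(-98946) = -1/98946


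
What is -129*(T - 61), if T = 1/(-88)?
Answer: 692601/88 ≈ 7870.5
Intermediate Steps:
T = -1/88 ≈ -0.011364
-129*(T - 61) = -129*(-1/88 - 61) = -129*(-5369/88) = 692601/88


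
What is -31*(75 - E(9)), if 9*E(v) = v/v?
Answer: -20894/9 ≈ -2321.6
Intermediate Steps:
E(v) = 1/9 (E(v) = (v/v)/9 = (1/9)*1 = 1/9)
-31*(75 - E(9)) = -31*(75 - 1*1/9) = -31*(75 - 1/9) = -31*674/9 = -20894/9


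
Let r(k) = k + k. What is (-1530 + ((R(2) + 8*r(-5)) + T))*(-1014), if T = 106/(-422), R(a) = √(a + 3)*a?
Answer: 344519682/211 - 2028*√5 ≈ 1.6283e+6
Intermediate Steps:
r(k) = 2*k
R(a) = a*√(3 + a) (R(a) = √(3 + a)*a = a*√(3 + a))
T = -53/211 (T = 106*(-1/422) = -53/211 ≈ -0.25118)
(-1530 + ((R(2) + 8*r(-5)) + T))*(-1014) = (-1530 + ((2*√(3 + 2) + 8*(2*(-5))) - 53/211))*(-1014) = (-1530 + ((2*√5 + 8*(-10)) - 53/211))*(-1014) = (-1530 + ((2*√5 - 80) - 53/211))*(-1014) = (-1530 + ((-80 + 2*√5) - 53/211))*(-1014) = (-1530 + (-16933/211 + 2*√5))*(-1014) = (-339763/211 + 2*√5)*(-1014) = 344519682/211 - 2028*√5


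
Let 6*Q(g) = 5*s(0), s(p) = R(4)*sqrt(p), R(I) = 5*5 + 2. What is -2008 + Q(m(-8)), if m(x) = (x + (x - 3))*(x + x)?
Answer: -2008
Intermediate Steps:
R(I) = 27 (R(I) = 25 + 2 = 27)
m(x) = 2*x*(-3 + 2*x) (m(x) = (x + (-3 + x))*(2*x) = (-3 + 2*x)*(2*x) = 2*x*(-3 + 2*x))
s(p) = 27*sqrt(p)
Q(g) = 0 (Q(g) = (5*(27*sqrt(0)))/6 = (5*(27*0))/6 = (5*0)/6 = (1/6)*0 = 0)
-2008 + Q(m(-8)) = -2008 + 0 = -2008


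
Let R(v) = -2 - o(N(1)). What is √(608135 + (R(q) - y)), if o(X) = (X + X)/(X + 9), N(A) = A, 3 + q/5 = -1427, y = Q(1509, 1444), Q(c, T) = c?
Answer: √15165595/5 ≈ 778.86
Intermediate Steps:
y = 1509
q = -7150 (q = -15 + 5*(-1427) = -15 - 7135 = -7150)
o(X) = 2*X/(9 + X) (o(X) = (2*X)/(9 + X) = 2*X/(9 + X))
R(v) = -11/5 (R(v) = -2 - 2/(9 + 1) = -2 - 2/10 = -2 - 1*⅕ = -2 - ⅕ = -11/5)
√(608135 + (R(q) - y)) = √(608135 + (-11/5 - 1*1509)) = √(608135 + (-11/5 - 1509)) = √(608135 - 7556/5) = √(3033119/5) = √15165595/5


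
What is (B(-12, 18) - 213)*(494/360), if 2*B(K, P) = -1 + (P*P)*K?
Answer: -213161/72 ≈ -2960.6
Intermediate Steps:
B(K, P) = -½ + K*P²/2 (B(K, P) = (-1 + (P*P)*K)/2 = (-1 + P²*K)/2 = (-1 + K*P²)/2 = -½ + K*P²/2)
(B(-12, 18) - 213)*(494/360) = ((-½ + (½)*(-12)*18²) - 213)*(494/360) = ((-½ + (½)*(-12)*324) - 213)*(494*(1/360)) = ((-½ - 1944) - 213)*(247/180) = (-3889/2 - 213)*(247/180) = -4315/2*247/180 = -213161/72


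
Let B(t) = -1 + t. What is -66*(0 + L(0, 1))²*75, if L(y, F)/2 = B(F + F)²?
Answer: -19800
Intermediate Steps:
L(y, F) = 2*(-1 + 2*F)² (L(y, F) = 2*(-1 + (F + F))² = 2*(-1 + 2*F)²)
-66*(0 + L(0, 1))²*75 = -66*(0 + 2*(-1 + 2*1)²)²*75 = -66*(0 + 2*(-1 + 2)²)²*75 = -66*(0 + 2*1²)²*75 = -66*(0 + 2*1)²*75 = -66*(0 + 2)²*75 = -66*2²*75 = -66*4*75 = -264*75 = -19800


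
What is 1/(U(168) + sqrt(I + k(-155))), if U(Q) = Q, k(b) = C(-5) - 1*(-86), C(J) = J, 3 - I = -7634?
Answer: 84/10253 - sqrt(7718)/20506 ≈ 0.0039085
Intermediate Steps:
I = 7637 (I = 3 - 1*(-7634) = 3 + 7634 = 7637)
k(b) = 81 (k(b) = -5 - 1*(-86) = -5 + 86 = 81)
1/(U(168) + sqrt(I + k(-155))) = 1/(168 + sqrt(7637 + 81)) = 1/(168 + sqrt(7718))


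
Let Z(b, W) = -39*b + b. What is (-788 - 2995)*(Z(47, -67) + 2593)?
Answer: -3052881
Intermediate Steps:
Z(b, W) = -38*b
(-788 - 2995)*(Z(47, -67) + 2593) = (-788 - 2995)*(-38*47 + 2593) = -3783*(-1786 + 2593) = -3783*807 = -3052881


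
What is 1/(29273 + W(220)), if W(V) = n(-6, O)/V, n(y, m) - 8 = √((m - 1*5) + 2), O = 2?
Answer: 283362992/8294895168925 - 44*I/8294895168925 ≈ 3.4161e-5 - 5.3045e-12*I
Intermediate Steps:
n(y, m) = 8 + √(-3 + m) (n(y, m) = 8 + √((m - 1*5) + 2) = 8 + √((m - 5) + 2) = 8 + √((-5 + m) + 2) = 8 + √(-3 + m))
W(V) = (8 + I)/V (W(V) = (8 + √(-3 + 2))/V = (8 + √(-1))/V = (8 + I)/V)
1/(29273 + W(220)) = 1/(29273 + (8 + I)/220) = 1/(29273 + (2/55 + I/220)) = 1/(1610017/55 + I/220) = 1936*(1610017/55 - I/220)/1658979033785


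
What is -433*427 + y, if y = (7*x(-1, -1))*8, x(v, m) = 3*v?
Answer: -185059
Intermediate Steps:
y = -168 (y = (7*(3*(-1)))*8 = (7*(-3))*8 = -21*8 = -168)
-433*427 + y = -433*427 - 168 = -184891 - 168 = -185059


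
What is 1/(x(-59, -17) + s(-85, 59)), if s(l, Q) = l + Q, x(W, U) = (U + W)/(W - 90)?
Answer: -149/3798 ≈ -0.039231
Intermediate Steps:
x(W, U) = (U + W)/(-90 + W)
s(l, Q) = Q + l
1/(x(-59, -17) + s(-85, 59)) = 1/((-17 - 59)/(-90 - 59) + (59 - 85)) = 1/(-76/(-149) - 26) = 1/(-1/149*(-76) - 26) = 1/(76/149 - 26) = 1/(-3798/149) = -149/3798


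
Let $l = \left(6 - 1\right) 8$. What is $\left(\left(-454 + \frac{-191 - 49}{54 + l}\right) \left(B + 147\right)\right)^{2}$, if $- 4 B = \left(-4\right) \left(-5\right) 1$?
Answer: $\frac{9284428385296}{2209} \approx 4.203 \cdot 10^{9}$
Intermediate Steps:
$l = 40$ ($l = 5 \cdot 8 = 40$)
$B = -5$ ($B = - \frac{\left(-4\right) \left(-5\right) 1}{4} = - \frac{20 \cdot 1}{4} = \left(- \frac{1}{4}\right) 20 = -5$)
$\left(\left(-454 + \frac{-191 - 49}{54 + l}\right) \left(B + 147\right)\right)^{2} = \left(\left(-454 + \frac{-191 - 49}{54 + 40}\right) \left(-5 + 147\right)\right)^{2} = \left(\left(-454 - \frac{240}{94}\right) 142\right)^{2} = \left(\left(-454 - \frac{120}{47}\right) 142\right)^{2} = \left(\left(- \frac{21458}{47}\right) 142\right)^{2} = \left(- \frac{3047036}{47}\right)^{2} = \frac{9284428385296}{2209}$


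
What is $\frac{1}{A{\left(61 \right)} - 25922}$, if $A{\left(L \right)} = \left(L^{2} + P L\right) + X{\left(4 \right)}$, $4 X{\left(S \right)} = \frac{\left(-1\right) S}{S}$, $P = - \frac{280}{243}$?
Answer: $- \frac{972}{21647935} \approx -4.49 \cdot 10^{-5}$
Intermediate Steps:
$P = - \frac{280}{243}$ ($P = \left(-280\right) \frac{1}{243} = - \frac{280}{243} \approx -1.1523$)
$X{\left(S \right)} = - \frac{1}{4}$ ($X{\left(S \right)} = \frac{- S \frac{1}{S}}{4} = \frac{1}{4} \left(-1\right) = - \frac{1}{4}$)
$A{\left(L \right)} = - \frac{1}{4} + L^{2} - \frac{280 L}{243}$ ($A{\left(L \right)} = \left(L^{2} - \frac{280 L}{243}\right) - \frac{1}{4} = - \frac{1}{4} + L^{2} - \frac{280 L}{243}$)
$\frac{1}{A{\left(61 \right)} - 25922} = \frac{1}{\left(- \frac{1}{4} + 61^{2} - \frac{17080}{243}\right) - 25922} = \frac{1}{\left(- \frac{1}{4} + 3721 - \frac{17080}{243}\right) - 25922} = \frac{1}{\frac{3548249}{972} - 25922} = \frac{1}{- \frac{21647935}{972}} = - \frac{972}{21647935}$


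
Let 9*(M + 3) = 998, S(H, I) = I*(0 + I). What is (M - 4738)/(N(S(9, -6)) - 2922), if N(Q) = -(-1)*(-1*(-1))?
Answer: 41671/26289 ≈ 1.5851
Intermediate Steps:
S(H, I) = I² (S(H, I) = I*I = I²)
M = 971/9 (M = -3 + (⅑)*998 = -3 + 998/9 = 971/9 ≈ 107.89)
N(Q) = 1 (N(Q) = -(-1) = -1*(-1) = 1)
(M - 4738)/(N(S(9, -6)) - 2922) = (971/9 - 4738)/(1 - 2922) = -41671/9/(-2921) = -41671/9*(-1/2921) = 41671/26289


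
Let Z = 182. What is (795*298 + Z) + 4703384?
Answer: 4940476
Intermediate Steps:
(795*298 + Z) + 4703384 = (795*298 + 182) + 4703384 = (236910 + 182) + 4703384 = 237092 + 4703384 = 4940476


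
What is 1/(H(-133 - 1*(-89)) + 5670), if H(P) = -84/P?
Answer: 11/62391 ≈ 0.00017631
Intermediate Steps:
1/(H(-133 - 1*(-89)) + 5670) = 1/(-84/(-133 - 1*(-89)) + 5670) = 1/(-84/(-133 + 89) + 5670) = 1/(-84/(-44) + 5670) = 1/(-84*(-1/44) + 5670) = 1/(21/11 + 5670) = 1/(62391/11) = 11/62391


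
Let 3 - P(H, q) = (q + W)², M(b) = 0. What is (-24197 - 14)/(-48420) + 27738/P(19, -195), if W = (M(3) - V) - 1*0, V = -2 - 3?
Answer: -469129493/1747816740 ≈ -0.26841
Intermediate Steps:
V = -5
W = 5 (W = (0 - 1*(-5)) - 1*0 = (0 + 5) + 0 = 5 + 0 = 5)
P(H, q) = 3 - (5 + q)² (P(H, q) = 3 - (q + 5)² = 3 - (5 + q)²)
(-24197 - 14)/(-48420) + 27738/P(19, -195) = (-24197 - 14)/(-48420) + 27738/(3 - (5 - 195)²) = -24211*(-1/48420) + 27738/(3 - 1*(-190)²) = 24211/48420 + 27738/(3 - 1*36100) = 24211/48420 + 27738/(3 - 36100) = 24211/48420 + 27738/(-36097) = 24211/48420 + 27738*(-1/36097) = 24211/48420 - 27738/36097 = -469129493/1747816740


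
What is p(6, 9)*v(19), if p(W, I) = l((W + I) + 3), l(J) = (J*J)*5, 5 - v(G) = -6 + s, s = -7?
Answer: 29160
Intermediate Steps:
v(G) = 18 (v(G) = 5 - (-6 - 7) = 5 - 1*(-13) = 5 + 13 = 18)
l(J) = 5*J² (l(J) = J²*5 = 5*J²)
p(W, I) = 5*(3 + I + W)² (p(W, I) = 5*((W + I) + 3)² = 5*((I + W) + 3)² = 5*(3 + I + W)²)
p(6, 9)*v(19) = (5*(3 + 9 + 6)²)*18 = (5*18²)*18 = (5*324)*18 = 1620*18 = 29160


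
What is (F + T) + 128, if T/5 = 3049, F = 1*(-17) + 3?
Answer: 15359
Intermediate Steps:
F = -14 (F = -17 + 3 = -14)
T = 15245 (T = 5*3049 = 15245)
(F + T) + 128 = (-14 + 15245) + 128 = 15231 + 128 = 15359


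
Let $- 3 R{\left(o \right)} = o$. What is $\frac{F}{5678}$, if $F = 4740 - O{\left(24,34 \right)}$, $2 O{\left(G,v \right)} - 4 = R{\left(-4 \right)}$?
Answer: $\frac{418}{501} \approx 0.83433$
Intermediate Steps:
$R{\left(o \right)} = - \frac{o}{3}$
$O{\left(G,v \right)} = \frac{8}{3}$ ($O{\left(G,v \right)} = 2 + \frac{\left(- \frac{1}{3}\right) \left(-4\right)}{2} = 2 + \frac{1}{2} \cdot \frac{4}{3} = 2 + \frac{2}{3} = \frac{8}{3}$)
$F = \frac{14212}{3}$ ($F = 4740 - \frac{8}{3} = \frac{14212}{3} \approx 4737.3$)
$\frac{F}{5678} = \frac{14212}{3 \cdot 5678} = \frac{14212}{3} \cdot \frac{1}{5678} = \frac{418}{501}$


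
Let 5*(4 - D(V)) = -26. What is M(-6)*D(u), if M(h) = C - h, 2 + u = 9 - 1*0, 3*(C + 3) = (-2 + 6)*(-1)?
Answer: 46/3 ≈ 15.333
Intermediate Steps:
C = -13/3 (C = -3 + ((-2 + 6)*(-1))/3 = -3 + (4*(-1))/3 = -3 + (⅓)*(-4) = -3 - 4/3 = -13/3 ≈ -4.3333)
u = 7 (u = -2 + (9 - 1*0) = -2 + (9 + 0) = -2 + 9 = 7)
D(V) = 46/5 (D(V) = 4 - ⅕*(-26) = 4 + 26/5 = 46/5)
M(h) = -13/3 - h
M(-6)*D(u) = (-13/3 - 1*(-6))*(46/5) = (-13/3 + 6)*(46/5) = (5/3)*(46/5) = 46/3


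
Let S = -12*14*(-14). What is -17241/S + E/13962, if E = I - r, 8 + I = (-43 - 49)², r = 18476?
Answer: -2097507/260624 ≈ -8.0480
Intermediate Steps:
I = 8456 (I = -8 + (-43 - 49)² = -8 + (-92)² = -8 + 8464 = 8456)
S = 2352 (S = -168*(-14) = 2352)
E = -10020 (E = 8456 - 1*18476 = 8456 - 18476 = -10020)
-17241/S + E/13962 = -17241/2352 - 10020/13962 = -17241*1/2352 - 10020*1/13962 = -821/112 - 1670/2327 = -2097507/260624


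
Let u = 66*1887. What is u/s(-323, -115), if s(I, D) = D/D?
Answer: 124542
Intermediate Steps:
u = 124542
s(I, D) = 1
u/s(-323, -115) = 124542/1 = 124542*1 = 124542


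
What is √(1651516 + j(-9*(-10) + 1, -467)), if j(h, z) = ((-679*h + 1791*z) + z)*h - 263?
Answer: I*√80126170 ≈ 8951.3*I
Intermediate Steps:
j(h, z) = -263 + h*(-679*h + 1792*z) (j(h, z) = (-679*h + 1792*z)*h - 263 = h*(-679*h + 1792*z) - 263 = -263 + h*(-679*h + 1792*z))
√(1651516 + j(-9*(-10) + 1, -467)) = √(1651516 + (-263 - 679*(-9*(-10) + 1)² + 1792*(-9*(-10) + 1)*(-467))) = √(1651516 + (-263 - 679*(90 + 1)² + 1792*(90 + 1)*(-467))) = √(1651516 + (-263 - 679*91² + 1792*91*(-467))) = √(1651516 + (-263 - 679*8281 - 76154624)) = √(1651516 + (-263 - 5622799 - 76154624)) = √(1651516 - 81777686) = √(-80126170) = I*√80126170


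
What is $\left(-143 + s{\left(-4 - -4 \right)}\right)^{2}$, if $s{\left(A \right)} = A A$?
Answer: $20449$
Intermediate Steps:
$s{\left(A \right)} = A^{2}$
$\left(-143 + s{\left(-4 - -4 \right)}\right)^{2} = \left(-143 + \left(-4 - -4\right)^{2}\right)^{2} = \left(-143 + \left(-4 + 4\right)^{2}\right)^{2} = \left(-143 + 0^{2}\right)^{2} = \left(-143 + 0\right)^{2} = \left(-143\right)^{2} = 20449$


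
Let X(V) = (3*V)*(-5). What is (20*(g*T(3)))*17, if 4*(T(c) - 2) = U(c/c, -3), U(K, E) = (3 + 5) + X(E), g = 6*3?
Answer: 93330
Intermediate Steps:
X(V) = -15*V
g = 18
U(K, E) = 8 - 15*E (U(K, E) = (3 + 5) - 15*E = 8 - 15*E)
T(c) = 61/4 (T(c) = 2 + (8 - 15*(-3))/4 = 2 + (8 + 45)/4 = 2 + (¼)*53 = 2 + 53/4 = 61/4)
(20*(g*T(3)))*17 = (20*(18*(61/4)))*17 = (20*(549/2))*17 = 5490*17 = 93330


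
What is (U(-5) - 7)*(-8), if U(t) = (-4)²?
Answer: -72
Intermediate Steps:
U(t) = 16
(U(-5) - 7)*(-8) = (16 - 7)*(-8) = 9*(-8) = -72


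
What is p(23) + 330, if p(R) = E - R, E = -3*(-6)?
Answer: 325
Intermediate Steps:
E = 18
p(R) = 18 - R
p(23) + 330 = (18 - 1*23) + 330 = (18 - 23) + 330 = -5 + 330 = 325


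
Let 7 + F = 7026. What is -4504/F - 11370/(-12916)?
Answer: 10816183/45328702 ≈ 0.23862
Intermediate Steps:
F = 7019 (F = -7 + 7026 = 7019)
-4504/F - 11370/(-12916) = -4504/7019 - 11370/(-12916) = -4504*1/7019 - 11370*(-1/12916) = -4504/7019 + 5685/6458 = 10816183/45328702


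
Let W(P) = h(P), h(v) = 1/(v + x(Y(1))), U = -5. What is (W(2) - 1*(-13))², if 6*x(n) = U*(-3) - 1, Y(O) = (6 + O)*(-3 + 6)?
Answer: 29584/169 ≈ 175.05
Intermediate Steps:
Y(O) = 18 + 3*O (Y(O) = (6 + O)*3 = 18 + 3*O)
x(n) = 7/3 (x(n) = (-5*(-3) - 1)/6 = (15 - 1)/6 = (⅙)*14 = 7/3)
h(v) = 1/(7/3 + v) (h(v) = 1/(v + 7/3) = 1/(7/3 + v))
W(P) = 3/(7 + 3*P)
(W(2) - 1*(-13))² = (3/(7 + 3*2) - 1*(-13))² = (3/(7 + 6) + 13)² = (3/13 + 13)² = (172/13)² = 29584/169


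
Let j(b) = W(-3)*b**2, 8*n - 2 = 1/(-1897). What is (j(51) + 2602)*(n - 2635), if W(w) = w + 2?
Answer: -39984967/15176 ≈ -2634.8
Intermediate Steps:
W(w) = 2 + w
n = 3793/15176 (n = 1/4 + (1/8)/(-1897) = 1/4 + (1/8)*(-1/1897) = 1/4 - 1/15176 = 3793/15176 ≈ 0.24993)
j(b) = -b**2 (j(b) = (2 - 3)*b**2 = -b**2)
(j(51) + 2602)*(n - 2635) = (-1*51**2 + 2602)*(3793/15176 - 2635) = (-1*2601 + 2602)*(-39984967/15176) = (-2601 + 2602)*(-39984967/15176) = 1*(-39984967/15176) = -39984967/15176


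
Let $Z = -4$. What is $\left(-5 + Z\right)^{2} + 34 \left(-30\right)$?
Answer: $-939$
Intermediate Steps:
$\left(-5 + Z\right)^{2} + 34 \left(-30\right) = \left(-5 - 4\right)^{2} + 34 \left(-30\right) = \left(-9\right)^{2} - 1020 = 81 - 1020 = -939$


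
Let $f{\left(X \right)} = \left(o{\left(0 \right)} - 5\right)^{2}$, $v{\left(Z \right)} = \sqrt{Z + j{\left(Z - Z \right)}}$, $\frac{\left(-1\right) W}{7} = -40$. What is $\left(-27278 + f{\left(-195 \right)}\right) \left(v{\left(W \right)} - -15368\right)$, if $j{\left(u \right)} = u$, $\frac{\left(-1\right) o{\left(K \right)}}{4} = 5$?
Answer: $-409603304 - 53306 \sqrt{70} \approx -4.1005 \cdot 10^{8}$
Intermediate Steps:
$o{\left(K \right)} = -20$ ($o{\left(K \right)} = \left(-4\right) 5 = -20$)
$W = 280$ ($W = \left(-7\right) \left(-40\right) = 280$)
$v{\left(Z \right)} = \sqrt{Z}$ ($v{\left(Z \right)} = \sqrt{Z + \left(Z - Z\right)} = \sqrt{Z + 0} = \sqrt{Z}$)
$f{\left(X \right)} = 625$ ($f{\left(X \right)} = \left(-20 - 5\right)^{2} = \left(-25\right)^{2} = 625$)
$\left(-27278 + f{\left(-195 \right)}\right) \left(v{\left(W \right)} - -15368\right) = \left(-27278 + 625\right) \left(\sqrt{280} - -15368\right) = - 26653 \left(2 \sqrt{70} + 15368\right) = - 26653 \left(15368 + 2 \sqrt{70}\right) = -409603304 - 53306 \sqrt{70}$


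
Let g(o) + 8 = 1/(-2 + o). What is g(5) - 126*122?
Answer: -46139/3 ≈ -15380.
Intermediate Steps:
g(o) = -8 + 1/(-2 + o)
g(5) - 126*122 = (17 - 8*5)/(-2 + 5) - 126*122 = (17 - 40)/3 - 15372 = (⅓)*(-23) - 15372 = -23/3 - 15372 = -46139/3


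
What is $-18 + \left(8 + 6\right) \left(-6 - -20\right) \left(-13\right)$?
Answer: $-2566$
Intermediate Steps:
$-18 + \left(8 + 6\right) \left(-6 - -20\right) \left(-13\right) = -18 + 14 \left(-6 + 20\right) \left(-13\right) = -18 + 14 \cdot 14 \left(-13\right) = -18 + 196 \left(-13\right) = -18 - 2548 = -2566$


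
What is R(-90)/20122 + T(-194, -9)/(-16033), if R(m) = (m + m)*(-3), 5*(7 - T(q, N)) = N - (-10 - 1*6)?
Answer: 21362842/806540065 ≈ 0.026487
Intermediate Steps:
T(q, N) = 19/5 - N/5 (T(q, N) = 7 - (N - (-10 - 1*6))/5 = 7 - (N - (-10 - 6))/5 = 7 - (N - 1*(-16))/5 = 7 - (N + 16)/5 = 7 - (16 + N)/5 = 7 + (-16/5 - N/5) = 19/5 - N/5)
R(m) = -6*m (R(m) = (2*m)*(-3) = -6*m)
R(-90)/20122 + T(-194, -9)/(-16033) = -6*(-90)/20122 + (19/5 - ⅕*(-9))/(-16033) = 540*(1/20122) + (19/5 + 9/5)*(-1/16033) = 270/10061 + (28/5)*(-1/16033) = 270/10061 - 28/80165 = 21362842/806540065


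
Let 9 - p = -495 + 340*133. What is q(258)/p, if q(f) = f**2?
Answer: -16641/11179 ≈ -1.4886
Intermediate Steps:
p = -44716 (p = 9 - (-495 + 340*133) = 9 - (-495 + 45220) = 9 - 1*44725 = 9 - 44725 = -44716)
q(258)/p = 258**2/(-44716) = 66564*(-1/44716) = -16641/11179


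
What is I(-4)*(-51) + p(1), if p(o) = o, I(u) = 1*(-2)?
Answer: 103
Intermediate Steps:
I(u) = -2
I(-4)*(-51) + p(1) = -2*(-51) + 1 = 102 + 1 = 103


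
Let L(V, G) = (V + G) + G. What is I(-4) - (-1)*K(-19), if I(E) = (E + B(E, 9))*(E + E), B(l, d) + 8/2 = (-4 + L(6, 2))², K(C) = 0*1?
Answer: -224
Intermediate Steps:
K(C) = 0
L(V, G) = V + 2*G (L(V, G) = (G + V) + G = V + 2*G)
B(l, d) = 32 (B(l, d) = -4 + (-4 + (6 + 2*2))² = -4 + (-4 + (6 + 4))² = -4 + (-4 + 10)² = -4 + 6² = -4 + 36 = 32)
I(E) = 2*E*(32 + E) (I(E) = (E + 32)*(E + E) = (32 + E)*(2*E) = 2*E*(32 + E))
I(-4) - (-1)*K(-19) = 2*(-4)*(32 - 4) - (-1)*0 = 2*(-4)*28 - 1*0 = -224 + 0 = -224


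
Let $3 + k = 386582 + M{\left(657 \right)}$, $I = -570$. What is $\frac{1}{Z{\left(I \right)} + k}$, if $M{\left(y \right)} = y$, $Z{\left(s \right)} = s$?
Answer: $\frac{1}{386666} \approx 2.5862 \cdot 10^{-6}$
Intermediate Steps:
$k = 387236$ ($k = -3 + \left(386582 + 657\right) = -3 + 387239 = 387236$)
$\frac{1}{Z{\left(I \right)} + k} = \frac{1}{-570 + 387236} = \frac{1}{386666}$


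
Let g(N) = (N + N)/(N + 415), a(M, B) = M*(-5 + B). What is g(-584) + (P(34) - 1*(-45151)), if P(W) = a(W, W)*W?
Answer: 13297243/169 ≈ 78682.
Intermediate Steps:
g(N) = 2*N/(415 + N) (g(N) = (2*N)/(415 + N) = 2*N/(415 + N))
P(W) = W**2*(-5 + W) (P(W) = (W*(-5 + W))*W = W**2*(-5 + W))
g(-584) + (P(34) - 1*(-45151)) = 2*(-584)/(415 - 584) + (34**2*(-5 + 34) - 1*(-45151)) = 2*(-584)/(-169) + (1156*29 + 45151) = 2*(-584)*(-1/169) + (33524 + 45151) = 1168/169 + 78675 = 13297243/169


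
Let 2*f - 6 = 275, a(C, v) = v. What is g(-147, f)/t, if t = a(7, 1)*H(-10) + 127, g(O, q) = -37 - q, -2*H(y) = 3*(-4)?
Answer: -355/266 ≈ -1.3346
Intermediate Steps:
H(y) = 6 (H(y) = -3*(-4)/2 = -1/2*(-12) = 6)
f = 281/2 (f = 3 + (1/2)*275 = 3 + 275/2 = 281/2 ≈ 140.50)
t = 133 (t = 1*6 + 127 = 6 + 127 = 133)
g(-147, f)/t = (-37 - 1*281/2)/133 = (-37 - 281/2)*(1/133) = -355/2*1/133 = -355/266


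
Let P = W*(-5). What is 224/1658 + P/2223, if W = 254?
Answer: -803854/1842867 ≈ -0.43620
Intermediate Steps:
P = -1270 (P = 254*(-5) = -1270)
224/1658 + P/2223 = 224/1658 - 1270/2223 = 224*(1/1658) - 1270*1/2223 = 112/829 - 1270/2223 = -803854/1842867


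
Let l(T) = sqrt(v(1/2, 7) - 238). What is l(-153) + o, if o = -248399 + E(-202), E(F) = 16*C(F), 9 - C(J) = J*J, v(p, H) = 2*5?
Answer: -901119 + 2*I*sqrt(57) ≈ -9.0112e+5 + 15.1*I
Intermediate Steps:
v(p, H) = 10
C(J) = 9 - J**2 (C(J) = 9 - J*J = 9 - J**2)
E(F) = 144 - 16*F**2 (E(F) = 16*(9 - F**2) = 144 - 16*F**2)
l(T) = 2*I*sqrt(57) (l(T) = sqrt(10 - 238) = sqrt(-228) = 2*I*sqrt(57))
o = -901119 (o = -248399 + (144 - 16*(-202)**2) = -248399 + (144 - 16*40804) = -248399 + (144 - 652864) = -248399 - 652720 = -901119)
l(-153) + o = 2*I*sqrt(57) - 901119 = -901119 + 2*I*sqrt(57)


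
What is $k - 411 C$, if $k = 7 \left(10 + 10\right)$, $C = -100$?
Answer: $41240$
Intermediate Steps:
$k = 140$ ($k = 7 \cdot 20 = 140$)
$k - 411 C = 140 - -41100 = 140 + 41100 = 41240$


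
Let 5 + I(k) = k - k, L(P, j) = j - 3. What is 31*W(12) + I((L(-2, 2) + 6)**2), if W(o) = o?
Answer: 367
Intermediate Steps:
L(P, j) = -3 + j
I(k) = -5 (I(k) = -5 + (k - k) = -5 + 0 = -5)
31*W(12) + I((L(-2, 2) + 6)**2) = 31*12 - 5 = 372 - 5 = 367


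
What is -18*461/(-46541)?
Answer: 8298/46541 ≈ 0.17829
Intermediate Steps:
-18*461/(-46541) = -8298*(-1/46541) = 8298/46541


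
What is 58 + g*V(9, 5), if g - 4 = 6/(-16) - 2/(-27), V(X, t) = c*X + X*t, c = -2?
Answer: 1263/8 ≈ 157.88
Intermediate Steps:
V(X, t) = -2*X + X*t
g = 799/216 (g = 4 + (6/(-16) - 2/(-27)) = 4 + (6*(-1/16) - 2*(-1/27)) = 4 + (-3/8 + 2/27) = 4 - 65/216 = 799/216 ≈ 3.6991)
58 + g*V(9, 5) = 58 + 799*(9*(-2 + 5))/216 = 58 + 799*(9*3)/216 = 58 + (799/216)*27 = 58 + 799/8 = 1263/8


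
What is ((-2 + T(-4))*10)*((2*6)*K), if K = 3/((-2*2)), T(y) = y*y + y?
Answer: -900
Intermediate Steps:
T(y) = y + y² (T(y) = y² + y = y + y²)
K = -¾ (K = 3/(-4) = 3*(-¼) = -¾ ≈ -0.75000)
((-2 + T(-4))*10)*((2*6)*K) = ((-2 - 4*(1 - 4))*10)*((2*6)*(-¾)) = ((-2 - 4*(-3))*10)*(12*(-¾)) = ((-2 + 12)*10)*(-9) = (10*10)*(-9) = 100*(-9) = -900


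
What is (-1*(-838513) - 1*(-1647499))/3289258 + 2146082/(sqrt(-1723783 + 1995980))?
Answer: 1243006/1644629 + 2146082*sqrt(272197)/272197 ≈ 4114.2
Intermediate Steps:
(-1*(-838513) - 1*(-1647499))/3289258 + 2146082/(sqrt(-1723783 + 1995980)) = (838513 + 1647499)*(1/3289258) + 2146082/(sqrt(272197)) = 2486012*(1/3289258) + 2146082*(sqrt(272197)/272197) = 1243006/1644629 + 2146082*sqrt(272197)/272197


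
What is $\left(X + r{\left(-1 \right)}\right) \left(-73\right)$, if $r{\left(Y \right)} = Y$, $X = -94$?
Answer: $6935$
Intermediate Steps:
$\left(X + r{\left(-1 \right)}\right) \left(-73\right) = \left(-94 - 1\right) \left(-73\right) = \left(-95\right) \left(-73\right) = 6935$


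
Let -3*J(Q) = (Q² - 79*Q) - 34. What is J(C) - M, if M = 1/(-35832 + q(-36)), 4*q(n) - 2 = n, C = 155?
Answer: -841965020/215043 ≈ -3915.3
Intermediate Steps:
J(Q) = 34/3 - Q²/3 + 79*Q/3 (J(Q) = -((Q² - 79*Q) - 34)/3 = -(-34 + Q² - 79*Q)/3 = 34/3 - Q²/3 + 79*Q/3)
q(n) = ½ + n/4
M = -2/71681 (M = 1/(-35832 + (½ + (¼)*(-36))) = 1/(-35832 + (½ - 9)) = 1/(-35832 - 17/2) = 1/(-71681/2) = -2/71681 ≈ -2.7901e-5)
J(C) - M = (34/3 - ⅓*155² + (79/3)*155) - 1*(-2/71681) = (34/3 - ⅓*24025 + 12245/3) + 2/71681 = (34/3 - 24025/3 + 12245/3) + 2/71681 = -11746/3 + 2/71681 = -841965020/215043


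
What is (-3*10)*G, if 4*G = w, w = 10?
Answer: -75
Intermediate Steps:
G = 5/2 (G = (¼)*10 = 5/2 ≈ 2.5000)
(-3*10)*G = -3*10*(5/2) = -30*5/2 = -75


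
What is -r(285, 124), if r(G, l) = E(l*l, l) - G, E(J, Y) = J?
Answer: -15091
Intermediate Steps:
r(G, l) = l² - G (r(G, l) = l*l - G = l² - G)
-r(285, 124) = -(124² - 1*285) = -(15376 - 285) = -1*15091 = -15091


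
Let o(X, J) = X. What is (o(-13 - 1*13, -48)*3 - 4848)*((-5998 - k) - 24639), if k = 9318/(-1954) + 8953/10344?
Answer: 254165814174061/1684348 ≈ 1.5090e+8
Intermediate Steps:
k = -39445615/10106088 (k = 9318*(-1/1954) + 8953*(1/10344) = -4659/977 + 8953/10344 = -39445615/10106088 ≈ -3.9032)
(o(-13 - 1*13, -48)*3 - 4848)*((-5998 - k) - 24639) = ((-13 - 1*13)*3 - 4848)*((-5998 - 1*(-39445615/10106088)) - 24639) = ((-13 - 13)*3 - 4848)*((-5998 + 39445615/10106088) - 24639) = (-26*3 - 4848)*(-60576870209/10106088 - 24639) = (-78 - 4848)*(-309580772441/10106088) = -4926*(-309580772441/10106088) = 254165814174061/1684348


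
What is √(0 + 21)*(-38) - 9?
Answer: -9 - 38*√21 ≈ -183.14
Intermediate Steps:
√(0 + 21)*(-38) - 9 = √21*(-38) - 9 = -38*√21 - 9 = -9 - 38*√21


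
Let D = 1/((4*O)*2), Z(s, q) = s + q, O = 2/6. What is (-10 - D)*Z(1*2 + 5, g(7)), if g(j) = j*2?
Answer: -1743/8 ≈ -217.88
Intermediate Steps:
O = ⅓ (O = 2*(⅙) = ⅓ ≈ 0.33333)
g(j) = 2*j
Z(s, q) = q + s
D = 3/8 (D = 1/((4*(⅓))*2) = 1/((4/3)*2) = 1/(8/3) = 3/8 ≈ 0.37500)
(-10 - D)*Z(1*2 + 5, g(7)) = (-10 - 1*3/8)*(2*7 + (1*2 + 5)) = (-10 - 3/8)*(14 + (2 + 5)) = -83*(14 + 7)/8 = -83/8*21 = -1743/8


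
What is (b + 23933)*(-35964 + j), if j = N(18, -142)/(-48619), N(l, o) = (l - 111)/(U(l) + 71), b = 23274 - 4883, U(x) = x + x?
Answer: -7918528682634156/5202233 ≈ -1.5221e+9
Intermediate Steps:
U(x) = 2*x
b = 18391
N(l, o) = (-111 + l)/(71 + 2*l) (N(l, o) = (l - 111)/(2*l + 71) = (-111 + l)/(71 + 2*l))
j = 93/5202233 (j = ((-111 + 18)/(71 + 2*18))/(-48619) = (-93/(71 + 36))*(-1/48619) = (-93/107)*(-1/48619) = ((1/107)*(-93))*(-1/48619) = -93/107*(-1/48619) = 93/5202233 ≈ 1.7877e-5)
(b + 23933)*(-35964 + j) = (18391 + 23933)*(-35964 + 93/5202233) = 42324*(-187093107519/5202233) = -7918528682634156/5202233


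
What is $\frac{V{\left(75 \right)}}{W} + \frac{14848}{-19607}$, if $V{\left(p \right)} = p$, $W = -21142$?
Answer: $- \frac{315386941}{414531194} \approx -0.76083$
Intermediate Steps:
$\frac{V{\left(75 \right)}}{W} + \frac{14848}{-19607} = \frac{75}{-21142} + \frac{14848}{-19607} = 75 \left(- \frac{1}{21142}\right) + 14848 \left(- \frac{1}{19607}\right) = - \frac{75}{21142} - \frac{14848}{19607} = - \frac{315386941}{414531194}$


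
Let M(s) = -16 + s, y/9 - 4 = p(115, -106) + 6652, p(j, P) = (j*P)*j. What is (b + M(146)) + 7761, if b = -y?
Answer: 12564637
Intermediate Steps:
p(j, P) = P*j² (p(j, P) = (P*j)*j = P*j²)
y = -12556746 (y = 36 + 9*(-106*115² + 6652) = 36 + 9*(-106*13225 + 6652) = 36 + 9*(-1401850 + 6652) = 36 + 9*(-1395198) = 36 - 12556782 = -12556746)
b = 12556746 (b = -1*(-12556746) = 12556746)
(b + M(146)) + 7761 = (12556746 + (-16 + 146)) + 7761 = (12556746 + 130) + 7761 = 12556876 + 7761 = 12564637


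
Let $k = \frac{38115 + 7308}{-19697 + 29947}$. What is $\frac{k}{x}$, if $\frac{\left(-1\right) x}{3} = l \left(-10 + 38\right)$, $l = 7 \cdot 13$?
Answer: $- \frac{309}{533000} \approx -0.00057974$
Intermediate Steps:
$l = 91$
$x = -7644$ ($x = - 3 \cdot 91 \left(-10 + 38\right) = - 3 \cdot 91 \cdot 28 = \left(-3\right) 2548 = -7644$)
$k = \frac{45423}{10250} \approx 4.4315$
$\frac{k}{x} = \frac{45423}{10250 \left(-7644\right)} = \frac{45423}{10250} \left(- \frac{1}{7644}\right) = - \frac{309}{533000}$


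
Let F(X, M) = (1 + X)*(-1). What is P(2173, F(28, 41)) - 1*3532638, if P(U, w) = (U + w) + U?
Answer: -3528321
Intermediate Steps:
F(X, M) = -1 - X
P(U, w) = w + 2*U
P(2173, F(28, 41)) - 1*3532638 = ((-1 - 1*28) + 2*2173) - 1*3532638 = ((-1 - 28) + 4346) - 3532638 = (-29 + 4346) - 3532638 = 4317 - 3532638 = -3528321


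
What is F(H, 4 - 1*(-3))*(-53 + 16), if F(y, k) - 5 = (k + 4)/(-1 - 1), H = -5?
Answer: 37/2 ≈ 18.500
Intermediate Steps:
F(y, k) = 3 - k/2 (F(y, k) = 5 + (k + 4)/(-1 - 1) = 5 + (4 + k)/(-2) = 5 + (4 + k)*(-1/2) = 5 + (-2 - k/2) = 3 - k/2)
F(H, 4 - 1*(-3))*(-53 + 16) = (3 - (4 - 1*(-3))/2)*(-53 + 16) = (3 - (4 + 3)/2)*(-37) = (3 - 1/2*7)*(-37) = (3 - 7/2)*(-37) = -1/2*(-37) = 37/2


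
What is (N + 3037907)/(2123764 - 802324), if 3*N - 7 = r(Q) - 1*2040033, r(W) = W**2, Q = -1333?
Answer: 1106323/495540 ≈ 2.2326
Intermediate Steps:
N = -263137/3 (N = 7/3 + ((-1333)**2 - 1*2040033)/3 = 7/3 + (1776889 - 2040033)/3 = 7/3 + (1/3)*(-263144) = 7/3 - 263144/3 = -263137/3 ≈ -87712.)
(N + 3037907)/(2123764 - 802324) = (-263137/3 + 3037907)/(2123764 - 802324) = (8850584/3)/1321440 = (8850584/3)*(1/1321440) = 1106323/495540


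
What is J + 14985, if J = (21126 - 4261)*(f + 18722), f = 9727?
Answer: 479807370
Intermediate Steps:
J = 479792385 (J = (21126 - 4261)*(9727 + 18722) = 16865*28449 = 479792385)
J + 14985 = 479792385 + 14985 = 479807370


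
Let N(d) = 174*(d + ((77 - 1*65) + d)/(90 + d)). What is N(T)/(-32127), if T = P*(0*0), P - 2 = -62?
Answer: -116/160635 ≈ -0.00072213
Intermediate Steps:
P = -60 (P = 2 - 62 = -60)
T = 0 (T = -0*0 = -60*0 = 0)
N(d) = 174*d + 174*(12 + d)/(90 + d) (N(d) = 174*(d + ((77 - 65) + d)/(90 + d)) = 174*(d + (12 + d)/(90 + d)) = 174*d + 174*(12 + d)/(90 + d))
N(T)/(-32127) = (174*(12 + 0² + 91*0)/(90 + 0))/(-32127) = (174*(12 + 0 + 0)/90)*(-1/32127) = (174*(1/90)*12)*(-1/32127) = (116/5)*(-1/32127) = -116/160635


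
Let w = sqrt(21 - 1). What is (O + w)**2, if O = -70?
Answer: 4920 - 280*sqrt(5) ≈ 4293.9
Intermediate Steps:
w = 2*sqrt(5) (w = sqrt(20) = 2*sqrt(5) ≈ 4.4721)
(O + w)**2 = (-70 + 2*sqrt(5))**2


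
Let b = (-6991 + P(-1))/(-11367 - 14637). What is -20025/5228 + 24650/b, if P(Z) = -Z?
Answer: 111700023535/1218124 ≈ 91698.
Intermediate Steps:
b = 1165/4334 (b = (-6991 - 1*(-1))/(-11367 - 14637) = (-6991 + 1)/(-26004) = -6990*(-1/26004) = 1165/4334 ≈ 0.26880)
-20025/5228 + 24650/b = -20025/5228 + 24650/(1165/4334) = -20025*1/5228 + 24650*(4334/1165) = -20025/5228 + 21366620/233 = 111700023535/1218124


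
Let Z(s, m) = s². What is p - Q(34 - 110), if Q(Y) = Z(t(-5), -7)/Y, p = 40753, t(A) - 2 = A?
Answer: 3097237/76 ≈ 40753.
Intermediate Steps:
t(A) = 2 + A
Q(Y) = 9/Y (Q(Y) = (2 - 5)²/Y = (-3)²/Y = 9/Y)
p - Q(34 - 110) = 40753 - 9/(34 - 110) = 40753 - 9/(-76) = 40753 - 9*(-1)/76 = 40753 - 1*(-9/76) = 40753 + 9/76 = 3097237/76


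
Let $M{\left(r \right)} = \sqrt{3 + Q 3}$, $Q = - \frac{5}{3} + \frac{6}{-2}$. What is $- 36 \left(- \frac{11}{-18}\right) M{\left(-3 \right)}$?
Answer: $- 22 i \sqrt{11} \approx - 72.966 i$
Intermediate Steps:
$Q = - \frac{14}{3}$ ($Q = \left(-5\right) \frac{1}{3} + 6 \left(- \frac{1}{2}\right) = - \frac{5}{3} - 3 = - \frac{14}{3} \approx -4.6667$)
$M{\left(r \right)} = i \sqrt{11}$ ($M{\left(r \right)} = \sqrt{3 - 14} = \sqrt{-11} = i \sqrt{11}$)
$- 36 \left(- \frac{11}{-18}\right) M{\left(-3 \right)} = - 36 \left(- \frac{11}{-18}\right) i \sqrt{11} = - 36 \left(\left(-11\right) \left(- \frac{1}{18}\right)\right) i \sqrt{11} = \left(-36\right) \frac{11}{18} i \sqrt{11} = - 22 i \sqrt{11}$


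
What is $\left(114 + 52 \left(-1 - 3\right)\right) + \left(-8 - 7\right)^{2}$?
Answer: $131$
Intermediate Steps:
$\left(114 + 52 \left(-1 - 3\right)\right) + \left(-8 - 7\right)^{2} = \left(114 + 52 \left(-1 - 3\right)\right) + \left(-15\right)^{2} = \left(114 + 52 \left(-4\right)\right) + 225 = \left(114 - 208\right) + 225 = -94 + 225 = 131$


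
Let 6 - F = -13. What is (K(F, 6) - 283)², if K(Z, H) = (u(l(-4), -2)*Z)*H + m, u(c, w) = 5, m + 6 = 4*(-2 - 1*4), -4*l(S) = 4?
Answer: 66049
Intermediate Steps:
F = 19 (F = 6 - 1*(-13) = 6 + 13 = 19)
l(S) = -1 (l(S) = -¼*4 = -1)
m = -30 (m = -6 + 4*(-2 - 1*4) = -6 + 4*(-2 - 4) = -6 + 4*(-6) = -6 - 24 = -30)
K(Z, H) = -30 + 5*H*Z (K(Z, H) = (5*Z)*H - 30 = 5*H*Z - 30 = -30 + 5*H*Z)
(K(F, 6) - 283)² = ((-30 + 5*6*19) - 283)² = ((-30 + 570) - 283)² = (540 - 283)² = 257² = 66049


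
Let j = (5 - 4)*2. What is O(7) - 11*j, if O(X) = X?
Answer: -15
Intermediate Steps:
j = 2 (j = 1*2 = 2)
O(7) - 11*j = 7 - 11*2 = 7 - 22 = -15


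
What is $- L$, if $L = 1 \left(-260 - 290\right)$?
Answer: $550$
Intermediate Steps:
$L = -550$ ($L = 1 \left(-550\right) = -550$)
$- L = \left(-1\right) \left(-550\right) = 550$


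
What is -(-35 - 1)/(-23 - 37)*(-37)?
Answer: 111/5 ≈ 22.200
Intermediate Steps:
-(-35 - 1)/(-23 - 37)*(-37) = -(-36)/(-60)*(-37) = -(-36)*(-1)/60*(-37) = -1*⅗*(-37) = -⅗*(-37) = 111/5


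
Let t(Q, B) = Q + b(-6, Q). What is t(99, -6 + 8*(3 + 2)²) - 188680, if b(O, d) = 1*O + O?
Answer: -188593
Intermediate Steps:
b(O, d) = 2*O (b(O, d) = O + O = 2*O)
t(Q, B) = -12 + Q (t(Q, B) = Q + 2*(-6) = Q - 12 = -12 + Q)
t(99, -6 + 8*(3 + 2)²) - 188680 = (-12 + 99) - 188680 = 87 - 188680 = -188593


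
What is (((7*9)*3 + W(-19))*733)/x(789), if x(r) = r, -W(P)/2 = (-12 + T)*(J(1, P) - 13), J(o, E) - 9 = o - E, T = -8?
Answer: 607657/789 ≈ 770.16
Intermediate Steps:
J(o, E) = 9 + o - E (J(o, E) = 9 + (o - E) = 9 + o - E)
W(P) = -120 - 40*P (W(P) = -2*(-12 - 8)*((9 + 1 - P) - 13) = -(-40)*((10 - P) - 13) = -(-40)*(-3 - P) = -2*(60 + 20*P) = -120 - 40*P)
(((7*9)*3 + W(-19))*733)/x(789) = (((7*9)*3 + (-120 - 40*(-19)))*733)/789 = ((63*3 + (-120 + 760))*733)*(1/789) = ((189 + 640)*733)*(1/789) = (829*733)*(1/789) = 607657*(1/789) = 607657/789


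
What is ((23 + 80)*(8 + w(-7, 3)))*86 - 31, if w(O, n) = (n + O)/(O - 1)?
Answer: 75262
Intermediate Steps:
w(O, n) = (O + n)/(-1 + O)
((23 + 80)*(8 + w(-7, 3)))*86 - 31 = ((23 + 80)*(8 + (-7 + 3)/(-1 - 7)))*86 - 31 = (103*(8 - 4/(-8)))*86 - 31 = (103*(8 - ⅛*(-4)))*86 - 31 = (103*(8 + ½))*86 - 31 = (103*(17/2))*86 - 31 = (1751/2)*86 - 31 = 75293 - 31 = 75262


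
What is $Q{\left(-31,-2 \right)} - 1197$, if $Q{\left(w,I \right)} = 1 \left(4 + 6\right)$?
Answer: $-1187$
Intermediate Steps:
$Q{\left(w,I \right)} = 10$ ($Q{\left(w,I \right)} = 1 \cdot 10 = 10$)
$Q{\left(-31,-2 \right)} - 1197 = 10 - 1197 = -1187$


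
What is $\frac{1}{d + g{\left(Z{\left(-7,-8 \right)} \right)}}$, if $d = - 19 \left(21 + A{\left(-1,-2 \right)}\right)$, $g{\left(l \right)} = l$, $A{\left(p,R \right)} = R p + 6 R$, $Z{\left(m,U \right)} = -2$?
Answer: $- \frac{1}{211} \approx -0.0047393$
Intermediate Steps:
$A{\left(p,R \right)} = 6 R + R p$
$d = -209$ ($d = - 19 \left(21 - 2 \left(6 - 1\right)\right) = - 19 \left(21 - 10\right) = \left(-19\right) 11 = -209$)
$\frac{1}{d + g{\left(Z{\left(-7,-8 \right)} \right)}} = \frac{1}{-209 - 2} = \frac{1}{-211} = - \frac{1}{211}$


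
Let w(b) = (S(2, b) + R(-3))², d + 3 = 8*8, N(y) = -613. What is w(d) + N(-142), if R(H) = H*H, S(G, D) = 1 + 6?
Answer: -357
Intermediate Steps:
S(G, D) = 7
d = 61 (d = -3 + 8*8 = -3 + 64 = 61)
R(H) = H²
w(b) = 256 (w(b) = (7 + (-3)²)² = (7 + 9)² = 16² = 256)
w(d) + N(-142) = 256 - 613 = -357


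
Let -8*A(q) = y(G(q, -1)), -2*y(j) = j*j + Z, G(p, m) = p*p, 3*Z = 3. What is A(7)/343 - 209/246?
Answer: -139025/337512 ≈ -0.41191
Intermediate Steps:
Z = 1 (Z = (⅓)*3 = 1)
G(p, m) = p²
y(j) = -½ - j²/2 (y(j) = -(j*j + 1)/2 = -(j² + 1)/2 = -(1 + j²)/2 = -½ - j²/2)
A(q) = 1/16 + q⁴/16 (A(q) = -(-½ - q⁴/2)/8 = 1/16 + q⁴/16)
A(7)/343 - 209/246 = (1/16 + (1/16)*7⁴)/343 - 209/246 = (1/16 + (1/16)*2401)*(1/343) - 209*1/246 = (1/16 + 2401/16)*(1/343) - 209/246 = (1201/8)*(1/343) - 209/246 = 1201/2744 - 209/246 = -139025/337512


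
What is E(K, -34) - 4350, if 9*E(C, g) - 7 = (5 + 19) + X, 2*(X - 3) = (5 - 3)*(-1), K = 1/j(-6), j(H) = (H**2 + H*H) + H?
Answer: -13039/3 ≈ -4346.3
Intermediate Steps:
j(H) = H + 2*H**2 (j(H) = (H**2 + H**2) + H = 2*H**2 + H = H + 2*H**2)
K = 1/66 (K = 1/(-6*(1 + 2*(-6))) = 1/(-6*(1 - 12)) = 1/(-6*(-11)) = 1/66 ≈ 0.015152)
X = 2 (X = 3 + ((5 - 3)*(-1))/2 = 3 + (2*(-1))/2 = 3 + (1/2)*(-2) = 3 - 1 = 2)
E(C, g) = 11/3 (E(C, g) = 7/9 + ((5 + 19) + 2)/9 = 7/9 + (24 + 2)/9 = 7/9 + (1/9)*26 = 7/9 + 26/9 = 11/3)
E(K, -34) - 4350 = 11/3 - 4350 = -13039/3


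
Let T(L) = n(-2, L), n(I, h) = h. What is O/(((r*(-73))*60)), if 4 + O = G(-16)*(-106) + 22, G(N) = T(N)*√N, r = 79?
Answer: -3/57670 - 1696*I/86505 ≈ -5.202e-5 - 0.019606*I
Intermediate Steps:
T(L) = L
G(N) = N^(3/2) (G(N) = N*√N = N^(3/2))
O = 18 + 6784*I (O = -4 + ((-16)^(3/2)*(-106) + 22) = -4 + (-64*I*(-106) + 22) = -4 + (6784*I + 22) = -4 + (22 + 6784*I) = 18 + 6784*I ≈ 18.0 + 6784.0*I)
O/(((r*(-73))*60)) = (18 + 6784*I)/(((79*(-73))*60)) = (18 + 6784*I)/((-5767*60)) = (18 + 6784*I)/(-346020) = (18 + 6784*I)*(-1/346020) = -3/57670 - 1696*I/86505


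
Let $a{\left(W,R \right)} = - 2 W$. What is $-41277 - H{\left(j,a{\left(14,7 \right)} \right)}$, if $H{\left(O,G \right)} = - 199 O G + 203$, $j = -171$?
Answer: $911332$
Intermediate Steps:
$H{\left(O,G \right)} = 203 - 199 G O$ ($H{\left(O,G \right)} = - 199 G O + 203 = 203 - 199 G O$)
$-41277 - H{\left(j,a{\left(14,7 \right)} \right)} = -41277 - \left(203 - 199 \left(\left(-2\right) 14\right) \left(-171\right)\right) = -41277 - \left(203 - \left(-5572\right) \left(-171\right)\right) = -41277 - \left(203 - 952812\right) = -41277 - -952609 = -41277 + 952609 = 911332$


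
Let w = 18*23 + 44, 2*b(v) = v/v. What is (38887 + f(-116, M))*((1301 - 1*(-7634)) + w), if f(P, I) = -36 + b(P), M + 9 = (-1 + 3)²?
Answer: 729864279/2 ≈ 3.6493e+8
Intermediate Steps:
b(v) = ½ (b(v) = (v/v)/2 = (½)*1 = ½)
w = 458 (w = 414 + 44 = 458)
M = -5 (M = -9 + (-1 + 3)² = -9 + 2² = -9 + 4 = -5)
f(P, I) = -71/2 (f(P, I) = -36 + ½ = -71/2)
(38887 + f(-116, M))*((1301 - 1*(-7634)) + w) = (38887 - 71/2)*((1301 - 1*(-7634)) + 458) = 77703*((1301 + 7634) + 458)/2 = 77703*(8935 + 458)/2 = (77703/2)*9393 = 729864279/2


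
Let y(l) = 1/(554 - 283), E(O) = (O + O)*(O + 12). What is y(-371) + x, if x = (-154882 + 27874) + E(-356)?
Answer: 31956321/271 ≈ 1.1792e+5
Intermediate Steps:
E(O) = 2*O*(12 + O) (E(O) = (2*O)*(12 + O) = 2*O*(12 + O))
y(l) = 1/271
x = 117920 (x = (-154882 + 27874) + 2*(-356)*(12 - 356) = -127008 + 2*(-356)*(-344) = -127008 + 244928 = 117920)
y(-371) + x = 1/271 + 117920 = 31956321/271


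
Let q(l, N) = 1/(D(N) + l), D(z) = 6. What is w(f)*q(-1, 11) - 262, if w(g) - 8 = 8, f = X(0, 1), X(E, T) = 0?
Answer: -1294/5 ≈ -258.80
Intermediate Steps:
f = 0
w(g) = 16 (w(g) = 8 + 8 = 16)
q(l, N) = 1/(6 + l)
w(f)*q(-1, 11) - 262 = 16/(6 - 1) - 262 = 16/5 - 262 = -1294/5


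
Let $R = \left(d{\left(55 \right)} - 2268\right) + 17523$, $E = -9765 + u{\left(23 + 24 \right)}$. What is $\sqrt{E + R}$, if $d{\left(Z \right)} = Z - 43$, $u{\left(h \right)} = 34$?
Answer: $4 \sqrt{346} \approx 74.404$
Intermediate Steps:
$d{\left(Z \right)} = -43 + Z$
$E = -9731$ ($E = -9765 + 34 = -9731$)
$R = 15267$ ($R = \left(\left(-43 + 55\right) - 2268\right) + 17523 = \left(12 - 2268\right) + 17523 = -2256 + 17523 = 15267$)
$\sqrt{E + R} = \sqrt{-9731 + 15267} = \sqrt{5536} = 4 \sqrt{346}$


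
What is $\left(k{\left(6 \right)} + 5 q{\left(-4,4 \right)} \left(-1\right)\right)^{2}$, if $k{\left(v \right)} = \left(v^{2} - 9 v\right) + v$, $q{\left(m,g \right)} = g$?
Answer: $1024$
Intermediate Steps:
$k{\left(v \right)} = v^{2} - 8 v$
$\left(k{\left(6 \right)} + 5 q{\left(-4,4 \right)} \left(-1\right)\right)^{2} = \left(6 \left(-8 + 6\right) + 5 \cdot 4 \left(-1\right)\right)^{2} = \left(6 \left(-2\right) + 20 \left(-1\right)\right)^{2} = \left(-12 - 20\right)^{2} = \left(-32\right)^{2} = 1024$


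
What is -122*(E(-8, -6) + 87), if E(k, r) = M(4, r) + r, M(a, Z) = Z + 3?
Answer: -9516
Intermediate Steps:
M(a, Z) = 3 + Z
E(k, r) = 3 + 2*r (E(k, r) = (3 + r) + r = 3 + 2*r)
-122*(E(-8, -6) + 87) = -122*((3 + 2*(-6)) + 87) = -122*((3 - 12) + 87) = -122*(-9 + 87) = -122*78 = -9516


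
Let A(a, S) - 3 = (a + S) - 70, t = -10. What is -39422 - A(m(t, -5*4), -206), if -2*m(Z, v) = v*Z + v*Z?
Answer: -38949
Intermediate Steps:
m(Z, v) = -Z*v (m(Z, v) = -(v*Z + v*Z)/2 = -(Z*v + Z*v)/2 = -Z*v)
A(a, S) = -67 + S + a (A(a, S) = 3 + ((a + S) - 70) = 3 + ((S + a) - 70) = 3 + (-70 + S + a) = -67 + S + a)
-39422 - A(m(t, -5*4), -206) = -39422 - (-67 - 206 - 1*(-10)*(-5*4)) = -39422 - (-67 - 206 - 1*(-10)*(-20)) = -39422 - (-67 - 206 - 200) = -39422 - 1*(-473) = -39422 + 473 = -38949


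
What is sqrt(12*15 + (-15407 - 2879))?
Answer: I*sqrt(18106) ≈ 134.56*I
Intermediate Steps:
sqrt(12*15 + (-15407 - 2879)) = sqrt(180 - 18286) = sqrt(-18106) = I*sqrt(18106)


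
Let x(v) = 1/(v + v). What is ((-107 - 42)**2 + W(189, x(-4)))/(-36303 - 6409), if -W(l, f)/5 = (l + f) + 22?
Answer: -169173/341696 ≈ -0.49510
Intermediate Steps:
x(v) = 1/(2*v)
W(l, f) = -110 - 5*f - 5*l (W(l, f) = -5*((l + f) + 22) = -5*((f + l) + 22) = -5*(22 + f + l) = -110 - 5*f - 5*l)
((-107 - 42)**2 + W(189, x(-4)))/(-36303 - 6409) = ((-107 - 42)**2 + (-110 - 5/(2*(-4)) - 5*189))/(-36303 - 6409) = ((-149)**2 + (-110 - 5*(-1)/(2*4) - 945))/(-42712) = (22201 + (-110 - 5*(-1/8) - 945))*(-1/42712) = (22201 + (-110 + 5/8 - 945))*(-1/42712) = (22201 - 8435/8)*(-1/42712) = (169173/8)*(-1/42712) = -169173/341696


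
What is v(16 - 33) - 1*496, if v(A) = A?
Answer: -513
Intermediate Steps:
v(16 - 33) - 1*496 = (16 - 33) - 1*496 = -17 - 496 = -513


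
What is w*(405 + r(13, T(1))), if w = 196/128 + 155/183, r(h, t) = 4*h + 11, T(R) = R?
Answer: 543153/488 ≈ 1113.0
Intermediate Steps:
r(h, t) = 11 + 4*h
w = 13927/5856 (w = 196*(1/128) + 155*(1/183) = 49/32 + 155/183 = 13927/5856 ≈ 2.3782)
w*(405 + r(13, T(1))) = 13927*(405 + (11 + 4*13))/5856 = 13927*(405 + (11 + 52))/5856 = 13927*(405 + 63)/5856 = (13927/5856)*468 = 543153/488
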